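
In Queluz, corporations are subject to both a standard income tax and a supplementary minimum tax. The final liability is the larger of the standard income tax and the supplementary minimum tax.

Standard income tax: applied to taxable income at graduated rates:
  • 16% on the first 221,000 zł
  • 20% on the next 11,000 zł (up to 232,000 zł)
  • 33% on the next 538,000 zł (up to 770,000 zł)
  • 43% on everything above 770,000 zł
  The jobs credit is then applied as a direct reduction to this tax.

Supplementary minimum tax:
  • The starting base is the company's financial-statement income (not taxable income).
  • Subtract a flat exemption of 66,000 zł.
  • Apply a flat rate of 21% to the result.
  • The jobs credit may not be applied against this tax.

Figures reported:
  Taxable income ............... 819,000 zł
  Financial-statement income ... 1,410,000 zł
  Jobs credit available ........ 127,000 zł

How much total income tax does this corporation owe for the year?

282,240 zł

Supplementary minimum tax:
  Base (financial-statement income): 1,410,000 zł
  Less exemption 66,000 zł → base 1,344,000 zł
  1,344,000 zł × 21% = 282,240 zł

Standard income tax:
  221,000 zł × 16% = 35,360 zł
  11,000 zł × 20% = 2,200 zł
  538,000 zł × 33% = 177,540 zł
  49,000 zł × 43% = 21,070 zł
  → 236,170 zł
  Less jobs credit 127,000 zł → 109,170 zł

282,240 zł > 109,170 zł, so the supplementary minimum tax is the binding amount.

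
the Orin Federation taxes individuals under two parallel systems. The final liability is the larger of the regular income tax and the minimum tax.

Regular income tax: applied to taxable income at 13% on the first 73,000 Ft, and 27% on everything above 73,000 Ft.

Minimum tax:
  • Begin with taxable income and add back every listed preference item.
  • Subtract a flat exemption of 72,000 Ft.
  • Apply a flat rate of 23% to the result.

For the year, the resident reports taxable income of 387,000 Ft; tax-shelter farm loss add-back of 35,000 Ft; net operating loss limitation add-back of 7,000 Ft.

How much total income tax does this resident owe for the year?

94,270 Ft

Minimum tax:
  Adjusted income: 387,000 Ft + 35,000 Ft + 7,000 Ft = 429,000 Ft
  Less exemption 72,000 Ft → base 357,000 Ft
  357,000 Ft × 23% = 82,110 Ft

Regular income tax:
  73,000 Ft × 13% = 9,490 Ft
  314,000 Ft × 27% = 84,780 Ft
  → 94,270 Ft

94,270 Ft > 82,110 Ft, so the regular income tax governs.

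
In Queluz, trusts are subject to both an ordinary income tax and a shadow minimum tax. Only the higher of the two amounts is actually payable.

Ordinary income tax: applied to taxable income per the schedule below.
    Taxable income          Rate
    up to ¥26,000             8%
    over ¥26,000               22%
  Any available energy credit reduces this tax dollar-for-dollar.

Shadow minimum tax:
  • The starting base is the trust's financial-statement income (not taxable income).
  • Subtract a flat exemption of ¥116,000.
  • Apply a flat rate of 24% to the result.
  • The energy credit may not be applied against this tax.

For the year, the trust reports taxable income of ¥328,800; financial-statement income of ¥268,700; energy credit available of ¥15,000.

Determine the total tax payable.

¥53,696

Shadow minimum tax:
  Base (financial-statement income): ¥268,700
  Less exemption ¥116,000 → base ¥152,700
  ¥152,700 × 24% = ¥36,648

Ordinary income tax:
  ¥26,000 × 8% = ¥2,080
  ¥302,800 × 22% = ¥66,616
  → ¥68,696
  Less energy credit ¥15,000 → ¥53,696

¥53,696 > ¥36,648, so the ordinary income tax governs.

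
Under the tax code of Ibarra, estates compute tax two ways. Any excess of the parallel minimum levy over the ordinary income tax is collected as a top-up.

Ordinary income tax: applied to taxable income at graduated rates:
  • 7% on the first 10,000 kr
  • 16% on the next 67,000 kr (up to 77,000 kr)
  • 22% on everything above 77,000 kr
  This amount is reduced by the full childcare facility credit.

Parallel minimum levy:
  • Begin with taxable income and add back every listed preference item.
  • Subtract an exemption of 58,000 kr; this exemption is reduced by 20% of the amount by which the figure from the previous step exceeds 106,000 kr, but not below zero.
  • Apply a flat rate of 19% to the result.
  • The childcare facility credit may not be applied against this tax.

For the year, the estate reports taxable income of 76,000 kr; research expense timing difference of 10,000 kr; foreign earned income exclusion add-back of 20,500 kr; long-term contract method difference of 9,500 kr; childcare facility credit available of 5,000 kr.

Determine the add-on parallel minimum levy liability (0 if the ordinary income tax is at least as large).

Ordinary income tax:
  10,000 kr × 7% = 700 kr
  66,000 kr × 16% = 10,560 kr
  → 11,260 kr
  Less childcare facility credit 5,000 kr → 6,260 kr

Parallel minimum levy:
  Adjusted income: 76,000 kr + 10,000 kr + 20,500 kr + 9,500 kr = 116,000 kr
  Exemption: 58,000 kr − 20% × (116,000 kr − 106,000 kr) = 58,000 kr − 2,000 kr = 56,000 kr
  Base: 116,000 kr − 56,000 kr = 60,000 kr
  60,000 kr × 19% = 11,400 kr

Excess of parallel minimum levy over ordinary income tax: 11,400 kr − 6,260 kr = 5,140 kr.

5,140 kr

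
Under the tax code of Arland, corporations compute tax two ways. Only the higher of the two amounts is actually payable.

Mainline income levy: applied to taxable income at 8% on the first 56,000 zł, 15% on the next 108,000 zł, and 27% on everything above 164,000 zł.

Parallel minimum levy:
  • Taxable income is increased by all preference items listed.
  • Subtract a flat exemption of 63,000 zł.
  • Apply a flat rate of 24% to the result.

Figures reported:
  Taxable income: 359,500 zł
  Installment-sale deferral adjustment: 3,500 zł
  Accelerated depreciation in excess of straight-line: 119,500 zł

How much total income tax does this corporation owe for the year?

Parallel minimum levy:
  Adjusted income: 359,500 zł + 3,500 zł + 119,500 zł = 482,500 zł
  Less exemption 63,000 zł → base 419,500 zł
  419,500 zł × 24% = 100,680 zł

Mainline income levy:
  56,000 zł × 8% = 4,480 zł
  108,000 zł × 15% = 16,200 zł
  195,500 zł × 27% = 52,785 zł
  → 73,465 zł

100,680 zł > 73,465 zł, so the parallel minimum levy is the binding amount.

100,680 zł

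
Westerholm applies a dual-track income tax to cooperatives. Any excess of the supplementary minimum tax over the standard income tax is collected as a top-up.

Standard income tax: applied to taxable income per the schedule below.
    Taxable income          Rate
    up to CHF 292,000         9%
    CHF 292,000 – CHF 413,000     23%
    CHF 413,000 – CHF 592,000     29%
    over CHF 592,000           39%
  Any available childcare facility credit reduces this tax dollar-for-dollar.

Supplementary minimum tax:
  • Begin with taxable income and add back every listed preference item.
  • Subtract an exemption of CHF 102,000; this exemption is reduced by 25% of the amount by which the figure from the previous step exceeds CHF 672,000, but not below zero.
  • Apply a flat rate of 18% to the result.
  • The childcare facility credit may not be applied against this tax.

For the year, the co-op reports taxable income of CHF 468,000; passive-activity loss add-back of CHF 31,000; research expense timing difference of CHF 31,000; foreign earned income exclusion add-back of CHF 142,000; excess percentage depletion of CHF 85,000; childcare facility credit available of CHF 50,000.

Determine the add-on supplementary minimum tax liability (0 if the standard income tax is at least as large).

Supplementary minimum tax:
  Adjusted income: CHF 468,000 + CHF 31,000 + CHF 31,000 + CHF 142,000 + CHF 85,000 = CHF 757,000
  Exemption: CHF 102,000 − 25% × (CHF 757,000 − CHF 672,000) = CHF 102,000 − CHF 21,250 = CHF 80,750
  Base: CHF 757,000 − CHF 80,750 = CHF 676,250
  CHF 676,250 × 18% = CHF 121,725

Standard income tax:
  CHF 292,000 × 9% = CHF 26,280
  CHF 121,000 × 23% = CHF 27,830
  CHF 55,000 × 29% = CHF 15,950
  → CHF 70,060
  Less childcare facility credit CHF 50,000 → CHF 20,060

Excess of supplementary minimum tax over standard income tax: CHF 121,725 − CHF 20,060 = CHF 101,665.

CHF 101,665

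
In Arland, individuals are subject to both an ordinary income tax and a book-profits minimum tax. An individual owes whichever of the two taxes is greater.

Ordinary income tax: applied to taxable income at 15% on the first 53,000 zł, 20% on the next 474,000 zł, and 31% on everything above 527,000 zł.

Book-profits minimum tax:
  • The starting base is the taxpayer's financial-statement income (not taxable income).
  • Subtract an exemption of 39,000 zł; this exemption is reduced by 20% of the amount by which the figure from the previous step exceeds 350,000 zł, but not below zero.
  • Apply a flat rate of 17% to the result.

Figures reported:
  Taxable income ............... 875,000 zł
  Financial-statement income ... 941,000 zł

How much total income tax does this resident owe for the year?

Book-profits minimum tax:
  Base (financial-statement income): 941,000 zł
  Exemption: 20% × (941,000 zł − 350,000 zł) = 118,200 zł ≥ 39,000 zł, so the exemption is fully phased out
  Base: 941,000 zł − 0 zł = 941,000 zł
  941,000 zł × 17% = 159,970 zł

Ordinary income tax:
  53,000 zł × 15% = 7,950 zł
  474,000 zł × 20% = 94,800 zł
  348,000 zł × 31% = 107,880 zł
  → 210,630 zł

210,630 zł > 159,970 zł, so the ordinary income tax governs.

210,630 zł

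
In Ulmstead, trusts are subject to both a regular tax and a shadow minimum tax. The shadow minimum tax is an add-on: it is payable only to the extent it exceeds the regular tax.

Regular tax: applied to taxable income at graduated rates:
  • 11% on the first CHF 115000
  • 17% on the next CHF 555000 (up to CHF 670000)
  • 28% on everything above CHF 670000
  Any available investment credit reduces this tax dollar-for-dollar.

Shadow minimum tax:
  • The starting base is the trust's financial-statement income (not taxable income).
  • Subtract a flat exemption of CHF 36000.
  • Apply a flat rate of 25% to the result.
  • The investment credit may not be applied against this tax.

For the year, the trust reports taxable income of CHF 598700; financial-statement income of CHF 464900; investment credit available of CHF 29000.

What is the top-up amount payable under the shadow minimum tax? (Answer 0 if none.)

CHF 41346

Shadow minimum tax:
  Base (financial-statement income): CHF 464900
  Less exemption CHF 36000 → base CHF 428900
  CHF 428900 × 25% = CHF 107225

Regular tax:
  CHF 115000 × 11% = CHF 12650
  CHF 483700 × 17% = CHF 82229
  → CHF 94879
  Less investment credit CHF 29000 → CHF 65879

Excess of shadow minimum tax over regular tax: CHF 107225 − CHF 65879 = CHF 41346.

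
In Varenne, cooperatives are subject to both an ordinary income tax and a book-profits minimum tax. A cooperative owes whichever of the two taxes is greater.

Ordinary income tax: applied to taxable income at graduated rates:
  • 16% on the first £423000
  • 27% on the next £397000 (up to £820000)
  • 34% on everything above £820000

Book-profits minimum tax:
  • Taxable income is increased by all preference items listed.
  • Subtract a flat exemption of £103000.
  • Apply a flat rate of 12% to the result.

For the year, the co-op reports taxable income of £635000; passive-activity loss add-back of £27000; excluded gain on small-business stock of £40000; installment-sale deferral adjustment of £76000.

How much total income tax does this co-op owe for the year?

Ordinary income tax:
  £423000 × 16% = £67680
  £212000 × 27% = £57240
  → £124920

Book-profits minimum tax:
  Adjusted income: £635000 + £27000 + £40000 + £76000 = £778000
  Less exemption £103000 → base £675000
  £675000 × 12% = £81000

£124920 > £81000, so the ordinary income tax governs.

£124920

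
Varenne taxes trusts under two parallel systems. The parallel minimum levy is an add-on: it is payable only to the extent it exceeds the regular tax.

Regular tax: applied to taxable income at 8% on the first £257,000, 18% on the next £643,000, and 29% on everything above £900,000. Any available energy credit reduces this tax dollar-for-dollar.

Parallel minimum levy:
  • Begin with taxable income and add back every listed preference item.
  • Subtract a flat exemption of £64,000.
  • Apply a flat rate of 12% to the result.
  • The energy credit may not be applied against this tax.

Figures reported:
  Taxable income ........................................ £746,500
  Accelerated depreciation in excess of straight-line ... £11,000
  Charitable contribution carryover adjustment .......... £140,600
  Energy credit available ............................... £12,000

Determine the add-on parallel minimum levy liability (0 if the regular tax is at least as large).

£3,422

Regular tax:
  £257,000 × 8% = £20,560
  £489,500 × 18% = £88,110
  → £108,670
  Less energy credit £12,000 → £96,670

Parallel minimum levy:
  Adjusted income: £746,500 + £11,000 + £140,600 = £898,100
  Less exemption £64,000 → base £834,100
  £834,100 × 12% = £100,092

Excess of parallel minimum levy over regular tax: £100,092 − £96,670 = £3,422.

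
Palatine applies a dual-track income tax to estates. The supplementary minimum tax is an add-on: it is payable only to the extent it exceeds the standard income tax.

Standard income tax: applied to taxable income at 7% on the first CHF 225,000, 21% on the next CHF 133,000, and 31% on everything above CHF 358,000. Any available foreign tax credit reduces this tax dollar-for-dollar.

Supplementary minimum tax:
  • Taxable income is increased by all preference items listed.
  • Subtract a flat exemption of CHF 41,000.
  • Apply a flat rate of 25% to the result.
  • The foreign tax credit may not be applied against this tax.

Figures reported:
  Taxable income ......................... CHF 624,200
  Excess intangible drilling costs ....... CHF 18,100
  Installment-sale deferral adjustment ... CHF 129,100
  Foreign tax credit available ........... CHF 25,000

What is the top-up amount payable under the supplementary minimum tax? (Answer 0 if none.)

CHF 81,398

Supplementary minimum tax:
  Adjusted income: CHF 624,200 + CHF 18,100 + CHF 129,100 = CHF 771,400
  Less exemption CHF 41,000 → base CHF 730,400
  CHF 730,400 × 25% = CHF 182,600

Standard income tax:
  CHF 225,000 × 7% = CHF 15,750
  CHF 133,000 × 21% = CHF 27,930
  CHF 266,200 × 31% = CHF 82,522
  → CHF 126,202
  Less foreign tax credit CHF 25,000 → CHF 101,202

Excess of supplementary minimum tax over standard income tax: CHF 182,600 − CHF 101,202 = CHF 81,398.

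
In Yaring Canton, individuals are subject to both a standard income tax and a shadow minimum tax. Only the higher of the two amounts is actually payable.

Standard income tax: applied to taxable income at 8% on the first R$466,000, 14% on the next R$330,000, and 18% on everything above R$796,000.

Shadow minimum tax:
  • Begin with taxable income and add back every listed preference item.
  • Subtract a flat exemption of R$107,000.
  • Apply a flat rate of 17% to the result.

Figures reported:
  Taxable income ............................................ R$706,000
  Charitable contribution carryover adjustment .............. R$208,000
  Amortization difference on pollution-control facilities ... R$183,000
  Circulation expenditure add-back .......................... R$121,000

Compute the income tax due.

R$188,870

Shadow minimum tax:
  Adjusted income: R$706,000 + R$208,000 + R$183,000 + R$121,000 = R$1,218,000
  Less exemption R$107,000 → base R$1,111,000
  R$1,111,000 × 17% = R$188,870

Standard income tax:
  R$466,000 × 8% = R$37,280
  R$240,000 × 14% = R$33,600
  → R$70,880

R$188,870 > R$70,880, so the shadow minimum tax is the binding amount.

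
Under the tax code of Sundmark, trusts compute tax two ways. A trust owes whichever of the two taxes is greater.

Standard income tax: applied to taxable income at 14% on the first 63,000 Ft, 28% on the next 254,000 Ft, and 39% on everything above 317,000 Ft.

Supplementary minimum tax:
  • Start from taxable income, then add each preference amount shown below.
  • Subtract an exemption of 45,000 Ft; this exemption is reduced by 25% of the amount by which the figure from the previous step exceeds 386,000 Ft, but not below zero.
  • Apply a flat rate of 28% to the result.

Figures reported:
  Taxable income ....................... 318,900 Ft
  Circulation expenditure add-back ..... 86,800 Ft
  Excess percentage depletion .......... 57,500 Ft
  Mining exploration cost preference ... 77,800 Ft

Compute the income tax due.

149,730 Ft

Standard income tax:
  63,000 Ft × 14% = 8,820 Ft
  254,000 Ft × 28% = 71,120 Ft
  1,900 Ft × 39% = 741 Ft
  → 80,681 Ft

Supplementary minimum tax:
  Adjusted income: 318,900 Ft + 86,800 Ft + 57,500 Ft + 77,800 Ft = 541,000 Ft
  Exemption: 45,000 Ft − 25% × (541,000 Ft − 386,000 Ft) = 45,000 Ft − 38,750 Ft = 6,250 Ft
  Base: 541,000 Ft − 6,250 Ft = 534,750 Ft
  534,750 Ft × 28% = 149,730 Ft

149,730 Ft > 80,681 Ft, so the supplementary minimum tax is the binding amount.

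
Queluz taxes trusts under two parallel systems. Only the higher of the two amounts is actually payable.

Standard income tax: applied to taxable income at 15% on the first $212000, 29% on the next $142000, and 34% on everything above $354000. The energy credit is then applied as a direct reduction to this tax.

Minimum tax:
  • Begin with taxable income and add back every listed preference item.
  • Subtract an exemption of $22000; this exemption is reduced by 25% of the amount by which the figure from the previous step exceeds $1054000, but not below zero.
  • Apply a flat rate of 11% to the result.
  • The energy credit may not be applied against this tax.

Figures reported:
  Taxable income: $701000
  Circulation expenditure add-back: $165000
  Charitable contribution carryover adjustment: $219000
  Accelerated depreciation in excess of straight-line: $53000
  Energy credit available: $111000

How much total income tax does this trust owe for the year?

$125070

Minimum tax:
  Adjusted income: $701000 + $165000 + $219000 + $53000 = $1138000
  Exemption: $22000 − 25% × ($1138000 − $1054000) = $22000 − $21000 = $1000
  Base: $1138000 − $1000 = $1137000
  $1137000 × 11% = $125070

Standard income tax:
  $212000 × 15% = $31800
  $142000 × 29% = $41180
  $347000 × 34% = $117980
  → $190960
  Less energy credit $111000 → $79960

$125070 > $79960, so the minimum tax is the binding amount.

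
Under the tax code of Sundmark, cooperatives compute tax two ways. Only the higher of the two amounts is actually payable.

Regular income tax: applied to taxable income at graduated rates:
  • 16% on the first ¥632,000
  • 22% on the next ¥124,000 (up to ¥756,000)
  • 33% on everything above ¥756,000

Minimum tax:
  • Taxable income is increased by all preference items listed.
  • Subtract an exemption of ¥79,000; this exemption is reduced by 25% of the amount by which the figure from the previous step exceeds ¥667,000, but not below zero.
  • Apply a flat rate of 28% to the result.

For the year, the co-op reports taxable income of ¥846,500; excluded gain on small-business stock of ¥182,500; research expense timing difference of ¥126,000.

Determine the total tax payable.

¥323,400

Regular income tax:
  ¥632,000 × 16% = ¥101,120
  ¥124,000 × 22% = ¥27,280
  ¥90,500 × 33% = ¥29,865
  → ¥158,265

Minimum tax:
  Adjusted income: ¥846,500 + ¥182,500 + ¥126,000 = ¥1,155,000
  Exemption: 25% × (¥1,155,000 − ¥667,000) = ¥122,000 ≥ ¥79,000, so the exemption is fully phased out
  Base: ¥1,155,000 − ¥0 = ¥1,155,000
  ¥1,155,000 × 28% = ¥323,400

¥323,400 > ¥158,265, so the minimum tax is the binding amount.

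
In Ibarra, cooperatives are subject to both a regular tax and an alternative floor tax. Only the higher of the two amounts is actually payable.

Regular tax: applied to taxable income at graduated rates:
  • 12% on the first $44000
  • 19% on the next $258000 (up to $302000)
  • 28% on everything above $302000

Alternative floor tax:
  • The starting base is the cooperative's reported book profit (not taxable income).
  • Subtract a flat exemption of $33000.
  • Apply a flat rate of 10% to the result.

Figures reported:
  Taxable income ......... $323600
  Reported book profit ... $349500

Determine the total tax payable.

$60348

Regular tax:
  $44000 × 12% = $5280
  $258000 × 19% = $49020
  $21600 × 28% = $6048
  → $60348

Alternative floor tax:
  Base (reported book profit): $349500
  Less exemption $33000 → base $316500
  $316500 × 10% = $31650

$60348 > $31650, so the regular tax governs.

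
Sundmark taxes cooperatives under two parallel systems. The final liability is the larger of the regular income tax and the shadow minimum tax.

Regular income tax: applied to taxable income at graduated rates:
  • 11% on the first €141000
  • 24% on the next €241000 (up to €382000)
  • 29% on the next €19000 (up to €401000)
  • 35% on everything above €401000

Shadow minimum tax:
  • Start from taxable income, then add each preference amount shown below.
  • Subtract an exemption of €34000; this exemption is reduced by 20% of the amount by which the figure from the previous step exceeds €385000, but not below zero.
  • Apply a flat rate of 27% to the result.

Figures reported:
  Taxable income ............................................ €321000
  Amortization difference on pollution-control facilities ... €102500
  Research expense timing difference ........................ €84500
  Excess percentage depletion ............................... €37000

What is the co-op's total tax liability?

€146610

Shadow minimum tax:
  Adjusted income: €321000 + €102500 + €84500 + €37000 = €545000
  Exemption: €34000 − 20% × (€545000 − €385000) = €34000 − €32000 = €2000
  Base: €545000 − €2000 = €543000
  €543000 × 27% = €146610

Regular income tax:
  €141000 × 11% = €15510
  €180000 × 24% = €43200
  → €58710

€146610 > €58710, so the shadow minimum tax is the binding amount.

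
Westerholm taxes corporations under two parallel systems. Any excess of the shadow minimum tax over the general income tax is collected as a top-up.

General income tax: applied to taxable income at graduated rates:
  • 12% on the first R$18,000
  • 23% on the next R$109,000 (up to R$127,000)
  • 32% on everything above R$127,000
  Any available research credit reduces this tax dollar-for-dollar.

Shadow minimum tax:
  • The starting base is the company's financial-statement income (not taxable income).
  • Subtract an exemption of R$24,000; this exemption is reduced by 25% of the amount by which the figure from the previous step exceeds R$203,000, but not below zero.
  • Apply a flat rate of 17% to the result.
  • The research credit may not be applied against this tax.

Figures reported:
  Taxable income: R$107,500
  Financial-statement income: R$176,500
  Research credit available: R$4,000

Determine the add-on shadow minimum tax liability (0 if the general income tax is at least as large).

R$7,180

Shadow minimum tax:
  Base (financial-statement income): R$176,500
  Exemption: R$176,500 ≤ R$203,000, so full R$24,000 applies
  Base: R$176,500 − R$24,000 = R$152,500
  R$152,500 × 17% = R$25,925

General income tax:
  R$18,000 × 12% = R$2,160
  R$89,500 × 23% = R$20,585
  → R$22,745
  Less research credit R$4,000 → R$18,745

Excess of shadow minimum tax over general income tax: R$25,925 − R$18,745 = R$7,180.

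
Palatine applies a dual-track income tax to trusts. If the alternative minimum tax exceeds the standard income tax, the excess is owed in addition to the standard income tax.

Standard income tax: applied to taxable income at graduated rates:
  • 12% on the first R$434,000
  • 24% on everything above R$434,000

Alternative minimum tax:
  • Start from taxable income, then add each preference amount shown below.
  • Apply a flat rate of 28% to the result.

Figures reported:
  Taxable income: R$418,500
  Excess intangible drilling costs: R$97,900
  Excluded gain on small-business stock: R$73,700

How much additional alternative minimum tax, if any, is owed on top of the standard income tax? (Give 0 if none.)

Alternative minimum tax:
  Adjusted income: R$418,500 + R$97,900 + R$73,700 = R$590,100
  R$590,100 × 28% = R$165,228

Standard income tax:
  R$418,500 × 12% = R$50,220

Excess of alternative minimum tax over standard income tax: R$165,228 − R$50,220 = R$115,008.

R$115,008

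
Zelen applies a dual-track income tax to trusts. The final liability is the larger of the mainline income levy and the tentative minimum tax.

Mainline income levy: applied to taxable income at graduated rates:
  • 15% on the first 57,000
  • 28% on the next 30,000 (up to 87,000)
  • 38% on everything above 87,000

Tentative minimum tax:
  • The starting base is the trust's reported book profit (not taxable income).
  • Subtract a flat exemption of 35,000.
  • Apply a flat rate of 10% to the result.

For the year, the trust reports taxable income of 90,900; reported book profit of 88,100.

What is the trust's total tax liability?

Mainline income levy:
  57,000 × 15% = 8,550
  30,000 × 28% = 8,400
  3,900 × 38% = 1,482
  → 18,432

Tentative minimum tax:
  Base (reported book profit): 88,100
  Less exemption 35,000 → base 53,100
  53,100 × 10% = 5,310

18,432 > 5,310, so the mainline income levy governs.

18,432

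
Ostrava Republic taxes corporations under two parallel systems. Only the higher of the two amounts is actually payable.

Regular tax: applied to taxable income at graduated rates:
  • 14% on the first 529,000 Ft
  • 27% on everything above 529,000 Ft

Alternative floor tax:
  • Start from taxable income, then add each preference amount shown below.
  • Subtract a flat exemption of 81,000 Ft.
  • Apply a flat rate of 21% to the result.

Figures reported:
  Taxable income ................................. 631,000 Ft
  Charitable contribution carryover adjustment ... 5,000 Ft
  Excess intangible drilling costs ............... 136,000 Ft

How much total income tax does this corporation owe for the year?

145,110 Ft

Regular tax:
  529,000 Ft × 14% = 74,060 Ft
  102,000 Ft × 27% = 27,540 Ft
  → 101,600 Ft

Alternative floor tax:
  Adjusted income: 631,000 Ft + 5,000 Ft + 136,000 Ft = 772,000 Ft
  Less exemption 81,000 Ft → base 691,000 Ft
  691,000 Ft × 21% = 145,110 Ft

145,110 Ft > 101,600 Ft, so the alternative floor tax is the binding amount.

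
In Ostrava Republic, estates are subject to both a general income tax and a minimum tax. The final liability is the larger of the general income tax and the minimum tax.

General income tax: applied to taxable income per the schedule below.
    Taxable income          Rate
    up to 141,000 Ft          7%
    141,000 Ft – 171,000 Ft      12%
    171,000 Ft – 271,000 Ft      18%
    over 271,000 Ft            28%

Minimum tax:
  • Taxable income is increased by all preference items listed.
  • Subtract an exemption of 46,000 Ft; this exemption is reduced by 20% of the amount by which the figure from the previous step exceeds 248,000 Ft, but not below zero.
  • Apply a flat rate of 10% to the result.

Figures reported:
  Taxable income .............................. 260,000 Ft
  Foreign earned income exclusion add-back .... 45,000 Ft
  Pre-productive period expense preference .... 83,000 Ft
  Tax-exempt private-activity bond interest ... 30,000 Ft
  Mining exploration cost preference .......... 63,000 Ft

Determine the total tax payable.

48,100 Ft

Minimum tax:
  Adjusted income: 260,000 Ft + 45,000 Ft + 83,000 Ft + 30,000 Ft + 63,000 Ft = 481,000 Ft
  Exemption: 20% × (481,000 Ft − 248,000 Ft) = 46,600 Ft ≥ 46,000 Ft, so the exemption is fully phased out
  Base: 481,000 Ft − 0 Ft = 481,000 Ft
  481,000 Ft × 10% = 48,100 Ft

General income tax:
  141,000 Ft × 7% = 9,870 Ft
  30,000 Ft × 12% = 3,600 Ft
  89,000 Ft × 18% = 16,020 Ft
  → 29,490 Ft

48,100 Ft > 29,490 Ft, so the minimum tax is the binding amount.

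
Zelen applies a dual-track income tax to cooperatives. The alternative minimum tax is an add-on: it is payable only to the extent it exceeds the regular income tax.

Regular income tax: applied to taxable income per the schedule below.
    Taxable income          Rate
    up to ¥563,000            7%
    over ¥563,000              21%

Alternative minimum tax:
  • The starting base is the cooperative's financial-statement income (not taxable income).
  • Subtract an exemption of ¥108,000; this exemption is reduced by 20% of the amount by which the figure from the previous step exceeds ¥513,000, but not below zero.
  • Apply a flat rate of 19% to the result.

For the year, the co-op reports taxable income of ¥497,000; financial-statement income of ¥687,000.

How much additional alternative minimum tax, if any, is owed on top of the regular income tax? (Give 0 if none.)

¥81,832

Regular income tax:
  ¥497,000 × 7% = ¥34,790

Alternative minimum tax:
  Base (financial-statement income): ¥687,000
  Exemption: ¥108,000 − 20% × (¥687,000 − ¥513,000) = ¥108,000 − ¥34,800 = ¥73,200
  Base: ¥687,000 − ¥73,200 = ¥613,800
  ¥613,800 × 19% = ¥116,622

Excess of alternative minimum tax over regular income tax: ¥116,622 − ¥34,790 = ¥81,832.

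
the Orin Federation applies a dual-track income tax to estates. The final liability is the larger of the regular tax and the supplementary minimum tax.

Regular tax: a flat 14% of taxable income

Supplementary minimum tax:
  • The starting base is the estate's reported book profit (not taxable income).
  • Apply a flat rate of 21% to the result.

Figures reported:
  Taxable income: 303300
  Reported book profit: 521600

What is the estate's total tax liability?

Regular tax:
  303300 × 14% = 42462

Supplementary minimum tax:
  Base (reported book profit): 521600
  521600 × 21% = 109536

109536 > 42462, so the supplementary minimum tax is the binding amount.

109536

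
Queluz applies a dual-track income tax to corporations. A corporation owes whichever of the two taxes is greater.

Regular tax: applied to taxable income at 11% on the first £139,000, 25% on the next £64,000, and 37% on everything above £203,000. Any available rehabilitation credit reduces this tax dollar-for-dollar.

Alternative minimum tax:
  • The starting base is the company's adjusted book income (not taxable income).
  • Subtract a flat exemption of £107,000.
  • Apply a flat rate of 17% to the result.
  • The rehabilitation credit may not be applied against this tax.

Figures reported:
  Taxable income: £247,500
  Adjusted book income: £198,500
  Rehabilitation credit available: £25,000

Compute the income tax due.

Alternative minimum tax:
  Base (adjusted book income): £198,500
  Less exemption £107,000 → base £91,500
  £91,500 × 17% = £15,555

Regular tax:
  £139,000 × 11% = £15,290
  £64,000 × 25% = £16,000
  £44,500 × 37% = £16,465
  → £47,755
  Less rehabilitation credit £25,000 → £22,755

£22,755 > £15,555, so the regular tax governs.

£22,755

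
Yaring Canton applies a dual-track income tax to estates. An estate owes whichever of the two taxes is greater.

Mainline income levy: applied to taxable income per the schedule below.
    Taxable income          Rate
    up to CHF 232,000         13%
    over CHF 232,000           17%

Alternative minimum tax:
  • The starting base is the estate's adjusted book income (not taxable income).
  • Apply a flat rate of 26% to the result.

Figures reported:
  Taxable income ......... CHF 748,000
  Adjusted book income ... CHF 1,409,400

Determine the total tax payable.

Alternative minimum tax:
  Base (adjusted book income): CHF 1,409,400
  CHF 1,409,400 × 26% = CHF 366,444

Mainline income levy:
  CHF 232,000 × 13% = CHF 30,160
  CHF 516,000 × 17% = CHF 87,720
  → CHF 117,880

CHF 366,444 > CHF 117,880, so the alternative minimum tax is the binding amount.

CHF 366,444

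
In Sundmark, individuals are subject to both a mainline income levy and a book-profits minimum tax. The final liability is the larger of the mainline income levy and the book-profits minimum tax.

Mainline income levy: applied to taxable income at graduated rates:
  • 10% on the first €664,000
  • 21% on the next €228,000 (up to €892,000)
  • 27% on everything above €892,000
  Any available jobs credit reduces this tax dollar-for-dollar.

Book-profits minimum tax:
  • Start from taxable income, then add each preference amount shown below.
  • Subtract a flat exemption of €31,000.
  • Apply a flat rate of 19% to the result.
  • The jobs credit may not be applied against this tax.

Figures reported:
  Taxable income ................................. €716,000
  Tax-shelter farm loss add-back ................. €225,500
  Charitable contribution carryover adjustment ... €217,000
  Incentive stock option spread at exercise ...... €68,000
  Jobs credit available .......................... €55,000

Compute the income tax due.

€227,145

Book-profits minimum tax:
  Adjusted income: €716,000 + €225,500 + €217,000 + €68,000 = €1,226,500
  Less exemption €31,000 → base €1,195,500
  €1,195,500 × 19% = €227,145

Mainline income levy:
  €664,000 × 10% = €66,400
  €52,000 × 21% = €10,920
  → €77,320
  Less jobs credit €55,000 → €22,320

€227,145 > €22,320, so the book-profits minimum tax is the binding amount.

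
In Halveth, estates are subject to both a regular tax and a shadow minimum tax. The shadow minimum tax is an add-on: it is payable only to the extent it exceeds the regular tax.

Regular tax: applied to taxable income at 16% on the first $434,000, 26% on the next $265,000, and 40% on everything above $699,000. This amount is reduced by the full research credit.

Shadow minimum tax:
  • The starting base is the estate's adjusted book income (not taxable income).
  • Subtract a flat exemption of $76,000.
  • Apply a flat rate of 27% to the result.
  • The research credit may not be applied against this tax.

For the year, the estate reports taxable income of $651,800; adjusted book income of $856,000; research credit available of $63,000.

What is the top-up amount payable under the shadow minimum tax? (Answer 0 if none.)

Shadow minimum tax:
  Base (adjusted book income): $856,000
  Less exemption $76,000 → base $780,000
  $780,000 × 27% = $210,600

Regular tax:
  $434,000 × 16% = $69,440
  $217,800 × 26% = $56,628
  → $126,068
  Less research credit $63,000 → $63,068

Excess of shadow minimum tax over regular tax: $210,600 − $63,068 = $147,532.

$147,532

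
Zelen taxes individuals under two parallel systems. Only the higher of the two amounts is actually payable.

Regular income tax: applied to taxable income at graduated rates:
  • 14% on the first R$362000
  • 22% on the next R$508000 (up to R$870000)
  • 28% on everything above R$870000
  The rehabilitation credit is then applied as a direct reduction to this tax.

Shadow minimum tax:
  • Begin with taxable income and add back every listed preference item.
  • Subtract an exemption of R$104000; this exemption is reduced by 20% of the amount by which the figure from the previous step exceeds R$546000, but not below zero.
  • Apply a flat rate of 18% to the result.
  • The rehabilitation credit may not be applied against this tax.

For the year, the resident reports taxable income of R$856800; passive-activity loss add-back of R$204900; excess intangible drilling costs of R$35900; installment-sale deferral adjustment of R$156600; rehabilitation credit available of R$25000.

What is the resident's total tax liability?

R$225756

Regular income tax:
  R$362000 × 14% = R$50680
  R$494800 × 22% = R$108856
  → R$159536
  Less rehabilitation credit R$25000 → R$134536

Shadow minimum tax:
  Adjusted income: R$856800 + R$204900 + R$35900 + R$156600 = R$1254200
  Exemption: 20% × (R$1254200 − R$546000) = R$141640 ≥ R$104000, so the exemption is fully phased out
  Base: R$1254200 − R$0 = R$1254200
  R$1254200 × 18% = R$225756

R$225756 > R$134536, so the shadow minimum tax is the binding amount.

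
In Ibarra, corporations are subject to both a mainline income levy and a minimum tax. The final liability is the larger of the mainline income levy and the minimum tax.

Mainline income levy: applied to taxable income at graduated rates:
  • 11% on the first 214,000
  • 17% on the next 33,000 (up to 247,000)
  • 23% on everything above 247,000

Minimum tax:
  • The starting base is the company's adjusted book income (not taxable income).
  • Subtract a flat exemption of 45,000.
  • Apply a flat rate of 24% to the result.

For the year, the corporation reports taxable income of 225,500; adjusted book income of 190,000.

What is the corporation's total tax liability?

Mainline income levy:
  214,000 × 11% = 23,540
  11,500 × 17% = 1,955
  → 25,495

Minimum tax:
  Base (adjusted book income): 190,000
  Less exemption 45,000 → base 145,000
  145,000 × 24% = 34,800

34,800 > 25,495, so the minimum tax is the binding amount.

34,800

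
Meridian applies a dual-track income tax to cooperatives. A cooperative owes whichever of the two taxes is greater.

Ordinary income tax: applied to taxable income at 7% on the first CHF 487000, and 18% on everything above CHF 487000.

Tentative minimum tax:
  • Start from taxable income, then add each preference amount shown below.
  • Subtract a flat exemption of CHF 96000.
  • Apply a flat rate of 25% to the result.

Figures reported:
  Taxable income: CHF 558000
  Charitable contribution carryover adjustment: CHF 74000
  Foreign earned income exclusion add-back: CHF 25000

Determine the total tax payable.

CHF 140250

Tentative minimum tax:
  Adjusted income: CHF 558000 + CHF 74000 + CHF 25000 = CHF 657000
  Less exemption CHF 96000 → base CHF 561000
  CHF 561000 × 25% = CHF 140250

Ordinary income tax:
  CHF 487000 × 7% = CHF 34090
  CHF 71000 × 18% = CHF 12780
  → CHF 46870

CHF 140250 > CHF 46870, so the tentative minimum tax is the binding amount.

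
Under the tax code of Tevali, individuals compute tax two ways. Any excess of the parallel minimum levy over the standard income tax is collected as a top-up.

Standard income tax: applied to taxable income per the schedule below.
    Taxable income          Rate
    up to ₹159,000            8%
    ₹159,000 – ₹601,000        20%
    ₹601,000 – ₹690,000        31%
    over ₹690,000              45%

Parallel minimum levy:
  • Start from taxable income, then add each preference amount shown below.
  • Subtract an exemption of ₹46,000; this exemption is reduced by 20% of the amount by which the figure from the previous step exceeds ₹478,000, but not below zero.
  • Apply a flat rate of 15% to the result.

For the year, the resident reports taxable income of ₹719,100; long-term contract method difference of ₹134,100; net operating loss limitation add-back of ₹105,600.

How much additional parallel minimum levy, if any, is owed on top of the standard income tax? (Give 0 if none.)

₹2,015

Parallel minimum levy:
  Adjusted income: ₹719,100 + ₹134,100 + ₹105,600 = ₹958,800
  Exemption: 20% × (₹958,800 − ₹478,000) = ₹96,160 ≥ ₹46,000, so the exemption is fully phased out
  Base: ₹958,800 − ₹0 = ₹958,800
  ₹958,800 × 15% = ₹143,820

Standard income tax:
  ₹159,000 × 8% = ₹12,720
  ₹442,000 × 20% = ₹88,400
  ₹89,000 × 31% = ₹27,590
  ₹29,100 × 45% = ₹13,095
  → ₹141,805

Excess of parallel minimum levy over standard income tax: ₹143,820 − ₹141,805 = ₹2,015.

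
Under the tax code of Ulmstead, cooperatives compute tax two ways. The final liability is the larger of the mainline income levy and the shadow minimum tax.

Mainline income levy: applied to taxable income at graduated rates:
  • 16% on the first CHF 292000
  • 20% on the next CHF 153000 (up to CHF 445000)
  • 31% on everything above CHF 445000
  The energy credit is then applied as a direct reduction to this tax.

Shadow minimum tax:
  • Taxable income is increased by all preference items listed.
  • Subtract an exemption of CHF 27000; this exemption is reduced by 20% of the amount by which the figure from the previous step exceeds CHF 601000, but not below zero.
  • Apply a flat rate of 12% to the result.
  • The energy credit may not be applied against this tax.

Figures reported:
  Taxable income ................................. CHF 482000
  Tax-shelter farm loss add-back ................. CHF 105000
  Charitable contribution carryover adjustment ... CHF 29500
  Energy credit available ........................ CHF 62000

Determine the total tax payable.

CHF 71112

Shadow minimum tax:
  Adjusted income: CHF 482000 + CHF 105000 + CHF 29500 = CHF 616500
  Exemption: CHF 27000 − 20% × (CHF 616500 − CHF 601000) = CHF 27000 − CHF 3100 = CHF 23900
  Base: CHF 616500 − CHF 23900 = CHF 592600
  CHF 592600 × 12% = CHF 71112

Mainline income levy:
  CHF 292000 × 16% = CHF 46720
  CHF 153000 × 20% = CHF 30600
  CHF 37000 × 31% = CHF 11470
  → CHF 88790
  Less energy credit CHF 62000 → CHF 26790

CHF 71112 > CHF 26790, so the shadow minimum tax is the binding amount.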